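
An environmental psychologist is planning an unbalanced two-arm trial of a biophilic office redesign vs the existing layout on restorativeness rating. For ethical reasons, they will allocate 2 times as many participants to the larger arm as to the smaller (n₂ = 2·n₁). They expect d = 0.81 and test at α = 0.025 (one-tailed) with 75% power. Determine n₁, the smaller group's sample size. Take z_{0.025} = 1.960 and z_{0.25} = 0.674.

n₁ = 16

With allocation ratio k = n₂/n₁ = 2, Var(x̄₁−x̄₂) = σ²(1/n₁ + 1/(k·n₁)) = σ²·(k+1)/(k·n₁).
So n₁ = (1 + 1/k)·((z_{α} + z_β)/d)² = 1.500 × (2.634/0.81)².
n₁ = 1.500 × 10.57 = 15.9.
Round up: n₁ = 16, giving n₂ = 2 × 16 = 32.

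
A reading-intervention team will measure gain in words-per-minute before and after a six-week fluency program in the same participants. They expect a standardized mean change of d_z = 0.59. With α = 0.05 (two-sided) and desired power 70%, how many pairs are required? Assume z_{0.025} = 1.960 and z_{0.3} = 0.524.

n = 18 pairs

For a paired (one-sample on differences) test: n = ((z_{α/2} + z_β) / d)².
z_{α/2} + z_β = 1.960 + 0.524 = 2.484.
n = (2.484 / 0.59)² = 4.210² = 17.73.
Round up.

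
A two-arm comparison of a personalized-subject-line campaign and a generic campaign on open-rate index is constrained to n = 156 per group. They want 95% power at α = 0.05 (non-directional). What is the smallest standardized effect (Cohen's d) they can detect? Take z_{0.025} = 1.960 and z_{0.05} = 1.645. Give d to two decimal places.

For two independent groups of n = 156 each: d_min = (z_{α/2} + z_β)·√(2/n).
z-sum = 1.960 + 1.645 = 3.605.
d_min = 3.605 × √(2/156) = 3.605 × 0.1132 = 0.408.

d_min ≈ 0.41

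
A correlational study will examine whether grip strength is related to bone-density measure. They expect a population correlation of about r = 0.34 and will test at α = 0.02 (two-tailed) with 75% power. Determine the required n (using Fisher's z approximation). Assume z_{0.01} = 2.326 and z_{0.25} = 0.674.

Fisher's z: C = ½·ln((1+r)/(1−r)) = ½·ln(2.0303) = 0.3541.
n = ((z_{α/2} + z_β)/C)² + 3.
(2.326 + 0.674) / 0.3541 = 3.000 / 0.3541 = 8.472.
n = 8.472² + 3 = 71.78 + 3 = 74.8.
Round up.

n = 75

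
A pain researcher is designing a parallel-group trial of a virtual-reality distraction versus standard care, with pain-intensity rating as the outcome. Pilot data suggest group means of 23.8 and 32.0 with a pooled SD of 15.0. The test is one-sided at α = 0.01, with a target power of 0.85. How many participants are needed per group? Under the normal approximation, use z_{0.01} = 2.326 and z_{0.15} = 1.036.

n = 76 per group

Cohen's d = |M₁ − M₂| / SD_pooled = |23.8 − 32.0| / 15.0 = 8.2 / 15.0 = 0.547.
For two independent groups with equal n: n = 2·((z_{α} + z_β) / d)².
z_{α} + z_β = 2.326 + 1.036 = 3.362.
n = 2 × (3.362 / 0.547)² = 2 × 6.146² = 2 × 37.78 = 75.6.
Round up to the next whole participant.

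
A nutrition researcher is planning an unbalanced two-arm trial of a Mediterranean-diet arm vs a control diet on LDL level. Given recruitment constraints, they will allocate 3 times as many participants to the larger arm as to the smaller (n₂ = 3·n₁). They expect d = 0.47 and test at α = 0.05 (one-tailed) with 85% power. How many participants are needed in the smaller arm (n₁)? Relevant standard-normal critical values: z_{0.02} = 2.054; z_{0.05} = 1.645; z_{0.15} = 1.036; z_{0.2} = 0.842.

With allocation ratio k = n₂/n₁ = 3, Var(x̄₁−x̄₂) = σ²(1/n₁ + 1/(k·n₁)) = σ²·(k+1)/(k·n₁).
So n₁ = (1 + 1/k)·((z_{α} + z_β)/d)² = 1.333 × (2.681/0.47)².
n₁ = 1.333 × 32.54 = 43.4.
Round up: n₁ = 44, giving n₂ = 3 × 44 = 132.

n₁ = 44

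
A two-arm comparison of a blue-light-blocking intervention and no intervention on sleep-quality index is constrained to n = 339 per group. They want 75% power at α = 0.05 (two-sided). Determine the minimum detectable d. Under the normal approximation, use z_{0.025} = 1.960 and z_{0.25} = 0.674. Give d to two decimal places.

d_min ≈ 0.20

For two independent groups of n = 339 each: d_min = (z_{α/2} + z_β)·√(2/n).
z-sum = 1.960 + 0.674 = 2.634.
d_min = 2.634 × √(2/339) = 2.634 × 0.0768 = 0.202.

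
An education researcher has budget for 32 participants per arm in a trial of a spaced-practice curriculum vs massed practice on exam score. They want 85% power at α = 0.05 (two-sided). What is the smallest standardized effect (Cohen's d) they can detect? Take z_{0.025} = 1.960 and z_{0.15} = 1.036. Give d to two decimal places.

For two independent groups of n = 32 each: d_min = (z_{α/2} + z_β)·√(2/n).
z-sum = 1.960 + 1.036 = 2.996.
d_min = 2.996 × √(2/32) = 2.996 × 0.2500 = 0.749.

d_min ≈ 0.75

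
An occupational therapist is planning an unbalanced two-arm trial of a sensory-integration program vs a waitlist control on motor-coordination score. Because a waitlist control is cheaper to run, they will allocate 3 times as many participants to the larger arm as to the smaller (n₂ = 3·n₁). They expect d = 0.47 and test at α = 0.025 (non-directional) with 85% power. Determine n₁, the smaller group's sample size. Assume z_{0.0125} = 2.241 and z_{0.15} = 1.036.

With allocation ratio k = n₂/n₁ = 3, Var(x̄₁−x̄₂) = σ²(1/n₁ + 1/(k·n₁)) = σ²·(k+1)/(k·n₁).
So n₁ = (1 + 1/k)·((z_{α/2} + z_β)/d)² = 1.333 × (3.277/0.47)².
n₁ = 1.333 × 48.61 = 64.8.
Round up: n₁ = 65, giving n₂ = 3 × 65 = 195.

n₁ = 65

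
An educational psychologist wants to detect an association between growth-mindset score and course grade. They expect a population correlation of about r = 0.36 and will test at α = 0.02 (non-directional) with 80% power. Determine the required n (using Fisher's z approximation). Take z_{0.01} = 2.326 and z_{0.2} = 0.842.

n = 74

Fisher's z: C = ½·ln((1+r)/(1−r)) = ½·ln(2.1250) = 0.3769.
n = ((z_{α/2} + z_β)/C)² + 3.
(2.326 + 0.842) / 0.3769 = 3.168 / 0.3769 = 8.405.
n = 8.405² + 3 = 70.65 + 3 = 73.7.
Round up.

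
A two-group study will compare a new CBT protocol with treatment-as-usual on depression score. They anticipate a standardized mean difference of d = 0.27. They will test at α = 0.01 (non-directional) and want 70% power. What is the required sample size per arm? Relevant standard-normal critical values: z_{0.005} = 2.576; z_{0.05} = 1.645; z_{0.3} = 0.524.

For two independent groups with equal n: n = 2·((z_{α/2} + z_β) / d)².
z_{α/2} + z_β = 2.576 + 0.524 = 3.100.
n = 2 × (3.100 / 0.27)² = 2 × 11.481² = 2 × 131.82 = 263.6.
Round up to the next whole participant.

n = 264 per group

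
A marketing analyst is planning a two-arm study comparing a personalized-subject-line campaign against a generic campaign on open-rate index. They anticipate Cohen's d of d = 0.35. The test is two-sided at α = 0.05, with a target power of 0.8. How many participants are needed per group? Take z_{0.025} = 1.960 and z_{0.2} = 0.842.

n = 129 per group

For two independent groups with equal n: n = 2·((z_{α/2} + z_β) / d)².
z_{α/2} + z_β = 1.960 + 0.842 = 2.802.
n = 2 × (2.802 / 0.35)² = 2 × 8.006² = 2 × 64.09 = 128.2.
Round up to the next whole participant.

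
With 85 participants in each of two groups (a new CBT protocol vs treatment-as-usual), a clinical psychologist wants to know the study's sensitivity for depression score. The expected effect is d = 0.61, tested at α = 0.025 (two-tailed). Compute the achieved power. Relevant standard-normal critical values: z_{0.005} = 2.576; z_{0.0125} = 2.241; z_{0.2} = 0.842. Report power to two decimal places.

For two equal groups, power = Φ(d·√(n/2) − z_{α/2}).
d·√(n/2) = 0.61 × √(85/2) = 0.61 × 6.519 = 3.977.
z_β = 3.977 − 2.241 = 1.736.
Power = Φ(1.736) = 0.959.

power ≈ 0.96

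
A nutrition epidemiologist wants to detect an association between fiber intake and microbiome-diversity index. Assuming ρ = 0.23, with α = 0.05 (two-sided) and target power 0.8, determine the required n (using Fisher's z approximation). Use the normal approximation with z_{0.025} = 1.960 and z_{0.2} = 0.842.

Fisher's z: C = ½·ln((1+r)/(1−r)) = ½·ln(1.5974) = 0.2342.
n = ((z_{α/2} + z_β)/C)² + 3.
(1.960 + 0.842) / 0.2342 = 2.802 / 0.2342 = 11.964.
n = 11.964² + 3 = 143.14 + 3 = 146.1.
Round up.

n = 147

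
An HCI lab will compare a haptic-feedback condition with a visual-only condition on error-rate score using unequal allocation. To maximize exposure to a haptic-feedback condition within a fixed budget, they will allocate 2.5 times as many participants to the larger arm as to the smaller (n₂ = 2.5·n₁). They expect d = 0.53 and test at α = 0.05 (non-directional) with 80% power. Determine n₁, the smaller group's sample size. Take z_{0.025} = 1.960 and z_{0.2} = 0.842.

With allocation ratio k = n₂/n₁ = 2.5, Var(x̄₁−x̄₂) = σ²(1/n₁ + 1/(k·n₁)) = σ²·(k+1)/(k·n₁).
So n₁ = (1 + 1/k)·((z_{α/2} + z_β)/d)² = 1.400 × (2.802/0.53)².
n₁ = 1.400 × 27.95 = 39.1.
Round up: n₁ = 40, giving n₂ = 2.5 × 40 = 100.

n₁ = 40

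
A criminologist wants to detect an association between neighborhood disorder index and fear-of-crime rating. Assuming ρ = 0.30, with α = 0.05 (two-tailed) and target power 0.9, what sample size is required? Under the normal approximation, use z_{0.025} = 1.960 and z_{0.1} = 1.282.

Fisher's z: C = ½·ln((1+r)/(1−r)) = ½·ln(1.8571) = 0.3095.
n = ((z_{α/2} + z_β)/C)² + 3.
(1.960 + 1.282) / 0.3095 = 3.242 / 0.3095 = 10.475.
n = 10.475² + 3 = 109.72 + 3 = 112.7.
Round up.

n = 113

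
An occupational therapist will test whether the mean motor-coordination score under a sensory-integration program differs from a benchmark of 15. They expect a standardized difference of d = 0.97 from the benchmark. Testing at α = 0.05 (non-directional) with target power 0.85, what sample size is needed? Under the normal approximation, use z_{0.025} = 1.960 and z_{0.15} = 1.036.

For a one-sample test: n = ((z_{α/2} + z_β) / d)².
z_{α/2} + z_β = 1.960 + 1.036 = 2.996.
n = (2.996 / 0.97)² = 3.089² = 9.54.
Round up.

n = 10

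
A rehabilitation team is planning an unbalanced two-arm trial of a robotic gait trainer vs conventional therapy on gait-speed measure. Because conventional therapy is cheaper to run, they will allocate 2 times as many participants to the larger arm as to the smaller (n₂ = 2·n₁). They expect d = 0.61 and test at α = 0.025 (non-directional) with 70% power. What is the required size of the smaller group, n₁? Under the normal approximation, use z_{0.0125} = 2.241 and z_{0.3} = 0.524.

n₁ = 31

With allocation ratio k = n₂/n₁ = 2, Var(x̄₁−x̄₂) = σ²(1/n₁ + 1/(k·n₁)) = σ²·(k+1)/(k·n₁).
So n₁ = (1 + 1/k)·((z_{α/2} + z_β)/d)² = 1.500 × (2.765/0.61)².
n₁ = 1.500 × 20.55 = 30.8.
Round up: n₁ = 31, giving n₂ = 2 × 31 = 62.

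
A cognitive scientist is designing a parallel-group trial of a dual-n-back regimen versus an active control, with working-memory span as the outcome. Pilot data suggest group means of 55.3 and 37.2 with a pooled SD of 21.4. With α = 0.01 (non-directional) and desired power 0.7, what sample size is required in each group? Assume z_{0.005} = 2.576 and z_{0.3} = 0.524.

Cohen's d = |M₁ − M₂| / SD_pooled = |55.3 − 37.2| / 21.4 = 18.1 / 21.4 = 0.846.
For two independent groups with equal n: n = 2·((z_{α/2} + z_β) / d)².
z_{α/2} + z_β = 2.576 + 0.524 = 3.100.
n = 2 × (3.100 / 0.846)² = 2 × 3.664² = 2 × 13.43 = 26.9.
Round up to the next whole participant.

n = 27 per group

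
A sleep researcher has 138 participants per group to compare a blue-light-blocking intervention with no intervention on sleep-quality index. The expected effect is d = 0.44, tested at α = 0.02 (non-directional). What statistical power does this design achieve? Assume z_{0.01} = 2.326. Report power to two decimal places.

For two equal groups, power = Φ(d·√(n/2) − z_{α/2}).
d·√(n/2) = 0.44 × √(138/2) = 0.44 × 8.307 = 3.655.
z_β = 3.655 − 2.326 = 1.329.
Power = Φ(1.329) = 0.908.

power ≈ 0.91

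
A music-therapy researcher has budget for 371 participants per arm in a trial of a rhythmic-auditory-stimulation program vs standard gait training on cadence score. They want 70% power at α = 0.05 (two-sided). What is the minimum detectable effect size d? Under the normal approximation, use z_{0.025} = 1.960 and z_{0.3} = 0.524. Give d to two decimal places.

d_min ≈ 0.18

For two independent groups of n = 371 each: d_min = (z_{α/2} + z_β)·√(2/n).
z-sum = 1.960 + 0.524 = 2.484.
d_min = 2.484 × √(2/371) = 2.484 × 0.0734 = 0.182.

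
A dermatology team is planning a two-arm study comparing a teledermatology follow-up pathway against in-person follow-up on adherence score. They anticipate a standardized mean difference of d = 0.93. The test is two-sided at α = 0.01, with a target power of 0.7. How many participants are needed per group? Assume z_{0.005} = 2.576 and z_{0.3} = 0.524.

n = 23 per group

For two independent groups with equal n: n = 2·((z_{α/2} + z_β) / d)².
z_{α/2} + z_β = 2.576 + 0.524 = 3.100.
n = 2 × (3.100 / 0.93)² = 2 × 3.333² = 2 × 11.11 = 22.2.
Round up to the next whole participant.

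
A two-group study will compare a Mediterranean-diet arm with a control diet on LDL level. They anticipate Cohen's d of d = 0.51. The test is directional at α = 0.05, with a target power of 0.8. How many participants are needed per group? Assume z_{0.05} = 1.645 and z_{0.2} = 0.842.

For two independent groups with equal n: n = 2·((z_{α} + z_β) / d)².
z_{α} + z_β = 1.645 + 0.842 = 2.487.
n = 2 × (2.487 / 0.51)² = 2 × 4.876² = 2 × 23.78 = 47.6.
Round up to the next whole participant.

n = 48 per group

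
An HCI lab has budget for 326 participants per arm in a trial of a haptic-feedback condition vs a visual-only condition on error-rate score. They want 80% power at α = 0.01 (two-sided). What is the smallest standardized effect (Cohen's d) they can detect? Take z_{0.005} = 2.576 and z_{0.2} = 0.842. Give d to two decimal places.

For two independent groups of n = 326 each: d_min = (z_{α/2} + z_β)·√(2/n).
z-sum = 2.576 + 0.842 = 3.418.
d_min = 3.418 × √(2/326) = 3.418 × 0.0783 = 0.268.

d_min ≈ 0.27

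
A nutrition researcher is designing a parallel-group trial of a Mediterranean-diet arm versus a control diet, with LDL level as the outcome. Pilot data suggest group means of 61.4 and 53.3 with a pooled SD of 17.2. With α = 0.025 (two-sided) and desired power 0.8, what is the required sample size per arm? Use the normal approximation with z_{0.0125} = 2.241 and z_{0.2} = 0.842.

Cohen's d = |M₁ − M₂| / SD_pooled = |61.4 − 53.3| / 17.2 = 8.1 / 17.2 = 0.471.
For two independent groups with equal n: n = 2·((z_{α/2} + z_β) / d)².
z_{α/2} + z_β = 2.241 + 0.842 = 3.083.
n = 2 × (3.083 / 0.471)² = 2 × 6.546² = 2 × 42.85 = 85.7.
Round up to the next whole participant.

n = 86 per group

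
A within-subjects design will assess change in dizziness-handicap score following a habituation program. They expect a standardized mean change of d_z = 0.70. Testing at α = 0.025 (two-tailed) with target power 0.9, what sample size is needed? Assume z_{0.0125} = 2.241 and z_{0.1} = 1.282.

n = 26 pairs

For a paired (one-sample on differences) test: n = ((z_{α/2} + z_β) / d)².
z_{α/2} + z_β = 2.241 + 1.282 = 3.523.
n = (3.523 / 0.70)² = 5.033² = 25.33.
Round up.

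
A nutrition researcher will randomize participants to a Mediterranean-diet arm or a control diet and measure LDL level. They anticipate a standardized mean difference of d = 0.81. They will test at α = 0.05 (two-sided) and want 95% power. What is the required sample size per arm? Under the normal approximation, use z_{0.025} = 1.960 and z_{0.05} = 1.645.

For two independent groups with equal n: n = 2·((z_{α/2} + z_β) / d)².
z_{α/2} + z_β = 1.960 + 1.645 = 3.605.
n = 2 × (3.605 / 0.81)² = 2 × 4.451² = 2 × 19.81 = 39.6.
Round up to the next whole participant.

n = 40 per group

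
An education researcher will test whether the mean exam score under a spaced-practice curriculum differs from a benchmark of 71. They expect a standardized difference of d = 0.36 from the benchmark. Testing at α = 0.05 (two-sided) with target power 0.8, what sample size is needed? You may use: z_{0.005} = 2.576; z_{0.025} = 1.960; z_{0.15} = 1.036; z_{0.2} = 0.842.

n = 61

For a one-sample test: n = ((z_{α/2} + z_β) / d)².
z_{α/2} + z_β = 1.960 + 0.842 = 2.802.
n = (2.802 / 0.36)² = 7.783² = 60.58.
Round up.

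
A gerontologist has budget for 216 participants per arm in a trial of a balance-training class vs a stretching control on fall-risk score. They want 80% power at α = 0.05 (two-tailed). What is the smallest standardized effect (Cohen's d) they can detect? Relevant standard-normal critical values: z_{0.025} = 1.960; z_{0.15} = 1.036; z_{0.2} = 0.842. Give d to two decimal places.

For two independent groups of n = 216 each: d_min = (z_{α/2} + z_β)·√(2/n).
z-sum = 1.960 + 0.842 = 2.802.
d_min = 2.802 × √(2/216) = 2.802 × 0.0962 = 0.270.

d_min ≈ 0.27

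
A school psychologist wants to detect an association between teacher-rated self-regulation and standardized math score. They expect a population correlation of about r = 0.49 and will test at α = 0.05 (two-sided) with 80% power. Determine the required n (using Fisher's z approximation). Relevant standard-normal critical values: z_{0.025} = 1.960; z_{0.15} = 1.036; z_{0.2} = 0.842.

Fisher's z: C = ½·ln((1+r)/(1−r)) = ½·ln(2.9216) = 0.5361.
n = ((z_{α/2} + z_β)/C)² + 3.
(1.960 + 0.842) / 0.5361 = 2.802 / 0.5361 = 5.227.
n = 5.227² + 3 = 27.32 + 3 = 30.3.
Round up.

n = 31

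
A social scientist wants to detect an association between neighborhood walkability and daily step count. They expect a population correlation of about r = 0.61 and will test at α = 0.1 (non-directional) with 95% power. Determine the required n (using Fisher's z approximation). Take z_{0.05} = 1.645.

Fisher's z: C = ½·ln((1+r)/(1−r)) = ½·ln(4.1282) = 0.7089.
n = ((z_{α/2} + z_β)/C)² + 3.
(1.645 + 1.645) / 0.7089 = 3.290 / 0.7089 = 4.641.
n = 4.641² + 3 = 21.54 + 3 = 24.5.
Round up.

n = 25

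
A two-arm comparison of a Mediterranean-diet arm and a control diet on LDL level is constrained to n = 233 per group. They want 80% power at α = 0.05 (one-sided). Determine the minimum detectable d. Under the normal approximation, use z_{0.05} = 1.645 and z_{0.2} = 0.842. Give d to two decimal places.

d_min ≈ 0.23

For two independent groups of n = 233 each: d_min = (z_{α} + z_β)·√(2/n).
z-sum = 1.645 + 0.842 = 2.487.
d_min = 2.487 × √(2/233) = 2.487 × 0.0926 = 0.230.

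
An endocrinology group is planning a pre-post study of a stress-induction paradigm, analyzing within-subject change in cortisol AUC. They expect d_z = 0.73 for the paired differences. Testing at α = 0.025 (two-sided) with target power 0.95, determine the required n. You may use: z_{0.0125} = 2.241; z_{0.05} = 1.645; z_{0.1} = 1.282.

n = 29 pairs

For a paired (one-sample on differences) test: n = ((z_{α/2} + z_β) / d)².
z_{α/2} + z_β = 2.241 + 1.645 = 3.886.
n = (3.886 / 0.73)² = 5.323² = 28.34.
Round up.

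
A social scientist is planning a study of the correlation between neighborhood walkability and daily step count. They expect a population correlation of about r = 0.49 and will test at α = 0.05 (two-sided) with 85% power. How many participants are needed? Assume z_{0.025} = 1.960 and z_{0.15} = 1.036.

n = 35

Fisher's z: C = ½·ln((1+r)/(1−r)) = ½·ln(2.9216) = 0.5361.
n = ((z_{α/2} + z_β)/C)² + 3.
(1.960 + 1.036) / 0.5361 = 2.996 / 0.5361 = 5.589.
n = 5.589² + 3 = 31.23 + 3 = 34.2.
Round up.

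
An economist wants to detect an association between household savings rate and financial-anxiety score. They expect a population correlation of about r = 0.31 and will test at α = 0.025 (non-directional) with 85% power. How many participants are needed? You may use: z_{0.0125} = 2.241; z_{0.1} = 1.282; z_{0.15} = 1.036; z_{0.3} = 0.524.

Fisher's z: C = ½·ln((1+r)/(1−r)) = ½·ln(1.8986) = 0.3205.
n = ((z_{α/2} + z_β)/C)² + 3.
(2.241 + 1.036) / 0.3205 = 3.277 / 0.3205 = 10.225.
n = 10.225² + 3 = 104.54 + 3 = 107.5.
Round up.

n = 108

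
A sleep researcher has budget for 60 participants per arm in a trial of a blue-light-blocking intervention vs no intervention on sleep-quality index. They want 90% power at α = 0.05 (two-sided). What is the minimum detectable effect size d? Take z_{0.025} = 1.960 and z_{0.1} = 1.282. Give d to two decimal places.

d_min ≈ 0.59

For two independent groups of n = 60 each: d_min = (z_{α/2} + z_β)·√(2/n).
z-sum = 1.960 + 1.282 = 3.242.
d_min = 3.242 × √(2/60) = 3.242 × 0.1826 = 0.592.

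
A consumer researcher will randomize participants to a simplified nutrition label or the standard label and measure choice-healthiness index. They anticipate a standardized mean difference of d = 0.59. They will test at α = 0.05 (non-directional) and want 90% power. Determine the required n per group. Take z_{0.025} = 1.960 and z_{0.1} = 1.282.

For two independent groups with equal n: n = 2·((z_{α/2} + z_β) / d)².
z_{α/2} + z_β = 1.960 + 1.282 = 3.242.
n = 2 × (3.242 / 0.59)² = 2 × 5.495² = 2 × 30.19 = 60.4.
Round up to the next whole participant.

n = 61 per group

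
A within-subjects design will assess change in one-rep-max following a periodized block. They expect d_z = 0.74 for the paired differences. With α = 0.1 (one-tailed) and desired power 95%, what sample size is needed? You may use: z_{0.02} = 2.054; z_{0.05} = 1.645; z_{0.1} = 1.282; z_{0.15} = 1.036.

For a paired (one-sample on differences) test: n = ((z_{α} + z_β) / d)².
z_{α} + z_β = 1.282 + 1.645 = 2.927.
n = (2.927 / 0.74)² = 3.955² = 15.65.
Round up.

n = 16 pairs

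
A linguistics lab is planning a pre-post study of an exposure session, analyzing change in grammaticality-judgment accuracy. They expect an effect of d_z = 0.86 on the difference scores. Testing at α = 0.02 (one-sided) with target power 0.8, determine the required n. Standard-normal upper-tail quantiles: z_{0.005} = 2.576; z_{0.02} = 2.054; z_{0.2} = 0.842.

For a paired (one-sample on differences) test: n = ((z_{α} + z_β) / d)².
z_{α} + z_β = 2.054 + 0.842 = 2.896.
n = (2.896 / 0.86)² = 3.367² = 11.34.
Round up.

n = 12 pairs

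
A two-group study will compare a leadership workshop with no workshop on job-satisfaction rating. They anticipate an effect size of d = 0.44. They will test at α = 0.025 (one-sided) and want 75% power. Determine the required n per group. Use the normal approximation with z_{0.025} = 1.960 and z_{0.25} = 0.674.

n = 72 per group

For two independent groups with equal n: n = 2·((z_{α} + z_β) / d)².
z_{α} + z_β = 1.960 + 0.674 = 2.634.
n = 2 × (2.634 / 0.44)² = 2 × 5.986² = 2 × 35.84 = 71.7.
Round up to the next whole participant.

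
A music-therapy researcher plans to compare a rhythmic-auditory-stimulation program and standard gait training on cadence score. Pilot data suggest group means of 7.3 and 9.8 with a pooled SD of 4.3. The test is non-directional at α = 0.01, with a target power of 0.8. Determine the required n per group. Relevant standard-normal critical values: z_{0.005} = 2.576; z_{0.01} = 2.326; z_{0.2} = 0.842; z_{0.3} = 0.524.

n = 70 per group

Cohen's d = |M₁ − M₂| / SD_pooled = |7.3 − 9.8| / 4.3 = 2.5 / 4.3 = 0.581.
For two independent groups with equal n: n = 2·((z_{α/2} + z_β) / d)².
z_{α/2} + z_β = 2.576 + 0.842 = 3.418.
n = 2 × (3.418 / 0.581)² = 2 × 5.883² = 2 × 34.61 = 69.2.
Round up to the next whole participant.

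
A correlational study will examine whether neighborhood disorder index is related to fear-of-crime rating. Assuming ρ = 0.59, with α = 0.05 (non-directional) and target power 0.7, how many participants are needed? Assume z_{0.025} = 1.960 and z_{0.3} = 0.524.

n = 17

Fisher's z: C = ½·ln((1+r)/(1−r)) = ½·ln(3.8780) = 0.6777.
n = ((z_{α/2} + z_β)/C)² + 3.
(1.960 + 0.524) / 0.6777 = 2.484 / 0.6777 = 3.665.
n = 3.665² + 3 = 13.43 + 3 = 16.4.
Round up.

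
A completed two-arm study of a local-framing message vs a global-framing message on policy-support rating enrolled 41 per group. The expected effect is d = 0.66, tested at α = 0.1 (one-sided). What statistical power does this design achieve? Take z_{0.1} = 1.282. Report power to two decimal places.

power ≈ 0.96

For two equal groups, power = Φ(d·√(n/2) − z_{α}).
d·√(n/2) = 0.66 × √(41/2) = 0.66 × 4.528 = 2.988.
z_β = 2.988 − 1.282 = 1.706.
Power = Φ(1.706) = 0.956.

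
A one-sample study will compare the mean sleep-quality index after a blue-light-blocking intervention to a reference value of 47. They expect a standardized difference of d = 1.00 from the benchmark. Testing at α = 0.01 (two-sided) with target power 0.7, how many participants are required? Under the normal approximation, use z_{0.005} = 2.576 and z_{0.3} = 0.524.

n = 10

For a one-sample test: n = ((z_{α/2} + z_β) / d)².
z_{α/2} + z_β = 2.576 + 0.524 = 3.100.
n = (3.100 / 1.00)² = 3.100² = 9.61.
Round up.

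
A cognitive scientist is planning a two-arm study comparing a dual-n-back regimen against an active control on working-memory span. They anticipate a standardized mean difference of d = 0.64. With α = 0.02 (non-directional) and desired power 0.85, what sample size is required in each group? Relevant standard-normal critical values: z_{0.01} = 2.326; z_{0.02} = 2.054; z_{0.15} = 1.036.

n = 56 per group

For two independent groups with equal n: n = 2·((z_{α/2} + z_β) / d)².
z_{α/2} + z_β = 2.326 + 1.036 = 3.362.
n = 2 × (3.362 / 0.64)² = 2 × 5.253² = 2 × 27.60 = 55.2.
Round up to the next whole participant.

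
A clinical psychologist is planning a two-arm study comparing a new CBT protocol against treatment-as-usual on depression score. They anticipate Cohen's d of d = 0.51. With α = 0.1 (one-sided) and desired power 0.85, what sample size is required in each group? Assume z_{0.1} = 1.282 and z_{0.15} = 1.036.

n = 42 per group

For two independent groups with equal n: n = 2·((z_{α} + z_β) / d)².
z_{α} + z_β = 1.282 + 1.036 = 2.318.
n = 2 × (2.318 / 0.51)² = 2 × 4.545² = 2 × 20.66 = 41.3.
Round up to the next whole participant.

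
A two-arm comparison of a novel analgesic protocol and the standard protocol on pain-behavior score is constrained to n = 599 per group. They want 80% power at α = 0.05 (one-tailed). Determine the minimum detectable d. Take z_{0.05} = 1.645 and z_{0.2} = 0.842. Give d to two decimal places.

d_min ≈ 0.14

For two independent groups of n = 599 each: d_min = (z_{α} + z_β)·√(2/n).
z-sum = 1.645 + 0.842 = 2.487.
d_min = 2.487 × √(2/599) = 2.487 × 0.0578 = 0.144.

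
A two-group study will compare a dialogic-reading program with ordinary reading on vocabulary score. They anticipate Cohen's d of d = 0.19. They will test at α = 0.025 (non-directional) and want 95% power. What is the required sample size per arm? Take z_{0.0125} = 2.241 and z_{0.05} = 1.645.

n = 837 per group

For two independent groups with equal n: n = 2·((z_{α/2} + z_β) / d)².
z_{α/2} + z_β = 2.241 + 1.645 = 3.886.
n = 2 × (3.886 / 0.19)² = 2 × 20.453² = 2 × 418.31 = 836.6.
Round up to the next whole participant.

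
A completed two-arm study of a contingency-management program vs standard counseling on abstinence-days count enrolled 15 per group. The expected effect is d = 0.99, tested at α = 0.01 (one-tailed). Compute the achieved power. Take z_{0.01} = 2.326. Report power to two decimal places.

For two equal groups, power = Φ(d·√(n/2) − z_{α}).
d·√(n/2) = 0.99 × √(15/2) = 0.99 × 2.739 = 2.711.
z_β = 2.711 − 2.326 = 0.385.
Power = Φ(0.385) = 0.650.

power ≈ 0.65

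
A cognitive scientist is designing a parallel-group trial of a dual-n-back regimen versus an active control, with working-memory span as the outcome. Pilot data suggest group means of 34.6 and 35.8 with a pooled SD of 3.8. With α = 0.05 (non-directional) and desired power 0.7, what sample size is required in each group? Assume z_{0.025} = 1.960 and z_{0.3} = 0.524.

n = 124 per group

Cohen's d = |M₁ − M₂| / SD_pooled = |34.6 − 35.8| / 3.8 = 1.2 / 3.8 = 0.316.
For two independent groups with equal n: n = 2·((z_{α/2} + z_β) / d)².
z_{α/2} + z_β = 1.960 + 0.524 = 2.484.
n = 2 × (2.484 / 0.316)² = 2 × 7.861² = 2 × 61.79 = 123.6.
Round up to the next whole participant.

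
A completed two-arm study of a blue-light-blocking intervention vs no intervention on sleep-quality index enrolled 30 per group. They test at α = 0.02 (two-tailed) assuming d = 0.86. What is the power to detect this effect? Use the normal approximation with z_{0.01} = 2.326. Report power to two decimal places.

power ≈ 0.84

For two equal groups, power = Φ(d·√(n/2) − z_{α/2}).
d·√(n/2) = 0.86 × √(30/2) = 0.86 × 3.873 = 3.331.
z_β = 3.331 − 2.326 = 1.005.
Power = Φ(1.005) = 0.842.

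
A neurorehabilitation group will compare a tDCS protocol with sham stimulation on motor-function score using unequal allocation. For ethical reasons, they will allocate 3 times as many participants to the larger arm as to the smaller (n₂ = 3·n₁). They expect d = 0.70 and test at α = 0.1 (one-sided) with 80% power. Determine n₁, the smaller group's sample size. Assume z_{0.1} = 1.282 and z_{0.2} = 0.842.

n₁ = 13

With allocation ratio k = n₂/n₁ = 3, Var(x̄₁−x̄₂) = σ²(1/n₁ + 1/(k·n₁)) = σ²·(k+1)/(k·n₁).
So n₁ = (1 + 1/k)·((z_{α} + z_β)/d)² = 1.333 × (2.124/0.70)².
n₁ = 1.333 × 9.21 = 12.3.
Round up: n₁ = 13, giving n₂ = 3 × 13 = 39.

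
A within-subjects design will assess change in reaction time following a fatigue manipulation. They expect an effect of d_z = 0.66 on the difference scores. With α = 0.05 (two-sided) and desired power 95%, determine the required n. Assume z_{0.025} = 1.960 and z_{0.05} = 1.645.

n = 30 pairs

For a paired (one-sample on differences) test: n = ((z_{α/2} + z_β) / d)².
z_{α/2} + z_β = 1.960 + 1.645 = 3.605.
n = (3.605 / 0.66)² = 5.462² = 29.83.
Round up.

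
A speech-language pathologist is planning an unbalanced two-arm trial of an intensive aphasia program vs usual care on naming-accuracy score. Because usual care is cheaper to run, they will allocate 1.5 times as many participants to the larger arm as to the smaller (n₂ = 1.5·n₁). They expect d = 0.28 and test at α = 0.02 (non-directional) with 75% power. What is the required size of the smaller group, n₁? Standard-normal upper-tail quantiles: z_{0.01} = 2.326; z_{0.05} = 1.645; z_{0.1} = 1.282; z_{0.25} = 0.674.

n₁ = 192

With allocation ratio k = n₂/n₁ = 1.5, Var(x̄₁−x̄₂) = σ²(1/n₁ + 1/(k·n₁)) = σ²·(k+1)/(k·n₁).
So n₁ = (1 + 1/k)·((z_{α/2} + z_β)/d)² = 1.667 × (3.000/0.28)².
n₁ = 1.667 × 114.80 = 191.3.
Round up: n₁ = 192, giving n₂ = 1.5 × 192 = 288.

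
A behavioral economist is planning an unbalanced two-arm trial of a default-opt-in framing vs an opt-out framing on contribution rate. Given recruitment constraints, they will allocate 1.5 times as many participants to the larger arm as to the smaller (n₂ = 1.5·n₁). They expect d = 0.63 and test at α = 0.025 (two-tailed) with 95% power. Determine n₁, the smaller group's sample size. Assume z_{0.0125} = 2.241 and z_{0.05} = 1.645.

With allocation ratio k = n₂/n₁ = 1.5, Var(x̄₁−x̄₂) = σ²(1/n₁ + 1/(k·n₁)) = σ²·(k+1)/(k·n₁).
So n₁ = (1 + 1/k)·((z_{α/2} + z_β)/d)² = 1.667 × (3.886/0.63)².
n₁ = 1.667 × 38.05 = 63.4.
Round up: n₁ = 64, giving n₂ = 1.5 × 64 = 96.

n₁ = 64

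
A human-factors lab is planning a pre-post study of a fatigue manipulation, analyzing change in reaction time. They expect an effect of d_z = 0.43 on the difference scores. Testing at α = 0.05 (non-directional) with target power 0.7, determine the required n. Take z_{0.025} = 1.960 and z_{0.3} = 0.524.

For a paired (one-sample on differences) test: n = ((z_{α/2} + z_β) / d)².
z_{α/2} + z_β = 1.960 + 0.524 = 2.484.
n = (2.484 / 0.43)² = 5.777² = 33.37.
Round up.

n = 34 pairs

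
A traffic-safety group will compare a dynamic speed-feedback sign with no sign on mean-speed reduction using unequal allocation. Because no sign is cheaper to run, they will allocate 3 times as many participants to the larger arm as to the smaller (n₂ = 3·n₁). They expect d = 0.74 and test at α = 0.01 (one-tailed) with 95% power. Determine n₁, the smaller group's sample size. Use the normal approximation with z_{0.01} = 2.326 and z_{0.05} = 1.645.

n₁ = 39

With allocation ratio k = n₂/n₁ = 3, Var(x̄₁−x̄₂) = σ²(1/n₁ + 1/(k·n₁)) = σ²·(k+1)/(k·n₁).
So n₁ = (1 + 1/k)·((z_{α} + z_β)/d)² = 1.333 × (3.971/0.74)².
n₁ = 1.333 × 28.80 = 38.4.
Round up: n₁ = 39, giving n₂ = 3 × 39 = 117.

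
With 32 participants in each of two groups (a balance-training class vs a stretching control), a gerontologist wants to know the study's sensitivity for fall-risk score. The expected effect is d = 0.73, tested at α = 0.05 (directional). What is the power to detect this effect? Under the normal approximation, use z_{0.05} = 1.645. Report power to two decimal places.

For two equal groups, power = Φ(d·√(n/2) − z_{α}).
d·√(n/2) = 0.73 × √(32/2) = 0.73 × 4.000 = 2.920.
z_β = 2.920 − 1.645 = 1.275.
Power = Φ(1.275) = 0.899.

power ≈ 0.90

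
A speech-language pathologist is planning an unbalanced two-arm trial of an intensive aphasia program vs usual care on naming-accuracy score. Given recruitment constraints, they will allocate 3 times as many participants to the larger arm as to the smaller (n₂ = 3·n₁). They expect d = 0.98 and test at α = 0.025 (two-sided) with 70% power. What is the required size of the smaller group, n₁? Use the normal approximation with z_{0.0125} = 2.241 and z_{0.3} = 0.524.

With allocation ratio k = n₂/n₁ = 3, Var(x̄₁−x̄₂) = σ²(1/n₁ + 1/(k·n₁)) = σ²·(k+1)/(k·n₁).
So n₁ = (1 + 1/k)·((z_{α/2} + z_β)/d)² = 1.333 × (2.765/0.98)².
n₁ = 1.333 × 7.96 = 10.6.
Round up: n₁ = 11, giving n₂ = 3 × 11 = 33.

n₁ = 11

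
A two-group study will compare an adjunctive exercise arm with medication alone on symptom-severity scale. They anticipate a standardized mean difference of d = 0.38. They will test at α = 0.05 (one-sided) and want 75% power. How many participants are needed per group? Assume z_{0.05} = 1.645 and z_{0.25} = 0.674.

For two independent groups with equal n: n = 2·((z_{α} + z_β) / d)².
z_{α} + z_β = 1.645 + 0.674 = 2.319.
n = 2 × (2.319 / 0.38)² = 2 × 6.103² = 2 × 37.24 = 74.5.
Round up to the next whole participant.

n = 75 per group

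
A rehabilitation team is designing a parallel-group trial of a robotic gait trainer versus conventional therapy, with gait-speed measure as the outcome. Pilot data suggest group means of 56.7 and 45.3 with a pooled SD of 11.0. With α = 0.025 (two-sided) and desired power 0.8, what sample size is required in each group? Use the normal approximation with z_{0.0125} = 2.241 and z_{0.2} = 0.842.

n = 18 per group

Cohen's d = |M₁ − M₂| / SD_pooled = |56.7 − 45.3| / 11.0 = 11.4 / 11.0 = 1.036.
For two independent groups with equal n: n = 2·((z_{α/2} + z_β) / d)².
z_{α/2} + z_β = 2.241 + 0.842 = 3.083.
n = 2 × (3.083 / 1.036)² = 2 × 2.976² = 2 × 8.86 = 17.7.
Round up to the next whole participant.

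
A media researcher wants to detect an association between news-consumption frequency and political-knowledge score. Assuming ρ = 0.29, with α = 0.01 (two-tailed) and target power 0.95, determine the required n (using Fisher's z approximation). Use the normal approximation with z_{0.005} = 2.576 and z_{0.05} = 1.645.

n = 203

Fisher's z: C = ½·ln((1+r)/(1−r)) = ½·ln(1.8169) = 0.2986.
n = ((z_{α/2} + z_β)/C)² + 3.
(2.576 + 1.645) / 0.2986 = 4.221 / 0.2986 = 14.136.
n = 14.136² + 3 = 199.83 + 3 = 202.8.
Round up.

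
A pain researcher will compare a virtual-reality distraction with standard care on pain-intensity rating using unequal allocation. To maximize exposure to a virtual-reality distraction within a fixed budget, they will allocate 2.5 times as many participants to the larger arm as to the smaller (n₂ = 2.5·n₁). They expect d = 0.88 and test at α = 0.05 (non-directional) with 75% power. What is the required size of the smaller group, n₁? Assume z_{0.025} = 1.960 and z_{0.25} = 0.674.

n₁ = 13

With allocation ratio k = n₂/n₁ = 2.5, Var(x̄₁−x̄₂) = σ²(1/n₁ + 1/(k·n₁)) = σ²·(k+1)/(k·n₁).
So n₁ = (1 + 1/k)·((z_{α/2} + z_β)/d)² = 1.400 × (2.634/0.88)².
n₁ = 1.400 × 8.96 = 12.5.
Round up: n₁ = 13, giving n₂ = ⌈2.5 × 13⌉ = ⌈32.5⌉ = 33.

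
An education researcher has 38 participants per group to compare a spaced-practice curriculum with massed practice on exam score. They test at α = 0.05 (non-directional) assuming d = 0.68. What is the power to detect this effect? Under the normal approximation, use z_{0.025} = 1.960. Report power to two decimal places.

For two equal groups, power = Φ(d·√(n/2) − z_{α/2}).
d·√(n/2) = 0.68 × √(38/2) = 0.68 × 4.359 = 2.964.
z_β = 2.964 − 1.960 = 1.004.
Power = Φ(1.004) = 0.842.

power ≈ 0.84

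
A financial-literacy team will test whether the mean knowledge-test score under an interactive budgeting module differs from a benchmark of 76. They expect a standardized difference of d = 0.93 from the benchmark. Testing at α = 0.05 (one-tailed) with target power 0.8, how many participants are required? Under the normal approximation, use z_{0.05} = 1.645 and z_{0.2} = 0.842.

n = 8

For a one-sample test: n = ((z_{α} + z_β) / d)².
z_{α} + z_β = 1.645 + 0.842 = 2.487.
n = (2.487 / 0.93)² = 2.674² = 7.15.
Round up.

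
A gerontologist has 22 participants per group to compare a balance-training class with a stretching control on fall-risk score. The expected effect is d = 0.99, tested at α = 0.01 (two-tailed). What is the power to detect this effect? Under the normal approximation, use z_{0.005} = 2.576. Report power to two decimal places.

For two equal groups, power = Φ(d·√(n/2) − z_{α/2}).
d·√(n/2) = 0.99 × √(22/2) = 0.99 × 3.317 = 3.283.
z_β = 3.283 − 2.576 = 0.707.
Power = Φ(0.707) = 0.760.

power ≈ 0.76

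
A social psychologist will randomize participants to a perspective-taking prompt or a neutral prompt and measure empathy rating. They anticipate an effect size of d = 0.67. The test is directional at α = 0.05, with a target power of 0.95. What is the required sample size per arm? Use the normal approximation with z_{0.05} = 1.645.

For two independent groups with equal n: n = 2·((z_{α} + z_β) / d)².
z_{α} + z_β = 1.645 + 1.645 = 3.290.
n = 2 × (3.290 / 0.67)² = 2 × 4.910² = 2 × 24.11 = 48.2.
Round up to the next whole participant.

n = 49 per group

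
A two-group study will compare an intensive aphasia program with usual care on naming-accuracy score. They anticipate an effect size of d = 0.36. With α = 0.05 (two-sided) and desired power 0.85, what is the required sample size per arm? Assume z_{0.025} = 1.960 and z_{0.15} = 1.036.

For two independent groups with equal n: n = 2·((z_{α/2} + z_β) / d)².
z_{α/2} + z_β = 1.960 + 1.036 = 2.996.
n = 2 × (2.996 / 0.36)² = 2 × 8.322² = 2 × 69.26 = 138.5.
Round up to the next whole participant.

n = 139 per group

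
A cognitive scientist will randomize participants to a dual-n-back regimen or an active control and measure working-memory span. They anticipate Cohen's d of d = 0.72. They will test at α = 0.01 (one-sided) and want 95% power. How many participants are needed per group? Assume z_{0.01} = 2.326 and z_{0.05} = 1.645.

n = 61 per group

For two independent groups with equal n: n = 2·((z_{α} + z_β) / d)².
z_{α} + z_β = 2.326 + 1.645 = 3.971.
n = 2 × (3.971 / 0.72)² = 2 × 5.515² = 2 × 30.42 = 60.8.
Round up to the next whole participant.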